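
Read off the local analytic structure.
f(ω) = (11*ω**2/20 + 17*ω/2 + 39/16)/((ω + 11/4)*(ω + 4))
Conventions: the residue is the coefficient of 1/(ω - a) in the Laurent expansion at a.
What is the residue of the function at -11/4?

The residue is -5369/400.

At the order-1 pole -11/4 set g(ω) = (ω - (-11/4))*f(ω) = (11*ω**2/20 + 17*ω/2 + 39/16)/(ω + 4).
Simple pole: residue = g(a) at a = -11/4, which is -5369/400.


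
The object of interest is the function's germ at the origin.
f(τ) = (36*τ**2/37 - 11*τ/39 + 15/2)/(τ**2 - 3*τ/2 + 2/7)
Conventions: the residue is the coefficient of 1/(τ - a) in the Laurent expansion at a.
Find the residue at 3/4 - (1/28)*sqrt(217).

The residue is 1699/2886 - (109159/208754)*sqrt(217).

The factor τ**2 - 3*τ/2 + 2/7 splits as (τ - a)(τ - a') with a = 3/4 - (1/28)*sqrt(217), a' = 3/4 + (1/28)*sqrt(217). At the order-1 pole a set g(τ) = (τ - a)*f(τ) = [36*τ**2/37 - 11*τ/39 + 15/2] / (τ - a').
Simple pole: residue = g(a) at a = 3/4 - (1/28)*sqrt(217), which is 1699/2886 - (109159/208754)*sqrt(217).


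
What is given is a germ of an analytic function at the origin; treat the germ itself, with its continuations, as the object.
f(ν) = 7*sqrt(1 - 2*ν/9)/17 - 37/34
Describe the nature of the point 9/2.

The term (7/17)*sqrt(1 - ν/(9/2)) has argument 1 - 9/2/(9/2) = 0 at 9/2: a square-root (algebraic, two-sheeted) branch point; the remaining terms are analytic or single-valued there.

The point is an algebraic (square-root) branch point.


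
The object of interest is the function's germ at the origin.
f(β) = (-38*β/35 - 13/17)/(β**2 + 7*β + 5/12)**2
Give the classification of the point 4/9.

Denominator factors: β**2 + 7*β + 5/12 = 1207/324 at β = 4/9 — none vanishes.
So the germ continues analytically to 4/9.

The point is a regular point.


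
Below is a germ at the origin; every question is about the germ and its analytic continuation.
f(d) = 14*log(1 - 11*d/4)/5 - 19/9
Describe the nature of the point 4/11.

The term (14/5)*log(1 - d/(4/11)) has argument 1 - 4/11/(4/11) = 0 at 4/11: a logarithmic (infinitely-sheeted) branch point; the remaining terms are analytic or single-valued there.

The point is a logarithmic branch point.


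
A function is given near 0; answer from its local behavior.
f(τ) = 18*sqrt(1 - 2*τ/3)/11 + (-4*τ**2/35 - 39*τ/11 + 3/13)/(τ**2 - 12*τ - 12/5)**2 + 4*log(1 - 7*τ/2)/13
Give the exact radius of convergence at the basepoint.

Denominator factor (τ**2 - 12*τ - 12/5)^2: discriminant 768/5, real irrational roots 6 + (8/5)*sqrt(15) and 6 - (8/5)*sqrt(15); poles of order 2, moduli 6 + (8/5)*sqrt(15) and -6 + (8/5)*sqrt(15).
Branch term (4/13)*log(1 - τ/(2/7)): its argument vanishes at τ = 2/7, a logarithmic branch point, modulus 2/7.
Branch term (18/11)*sqrt(1 - τ/(3/2)): its argument vanishes at τ = 3/2, a square-root branch point, modulus 3/2.
The radius of convergence is the smallest modulus among the singular points: -6 + (8/5)*sqrt(15).

The radius of convergence is -6 + (8/5)*sqrt(15).


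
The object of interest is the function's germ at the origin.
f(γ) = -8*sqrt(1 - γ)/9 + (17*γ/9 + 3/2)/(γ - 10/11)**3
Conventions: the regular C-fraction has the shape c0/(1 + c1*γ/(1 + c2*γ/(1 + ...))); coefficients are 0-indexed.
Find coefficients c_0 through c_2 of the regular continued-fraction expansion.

Taylor coefficients (expand at 0): a_0 = -51937/18000, a_1 = -519487/60000, a_2 = -20412041/900000.
c0 = a_0 = -51937/18000. Peel one level at a time: if S = 1 + c*γ/S' with S'(0) = 1, then c is the γ-coefficient of S and S' = c*γ/(S - 1).
S_1 = c0/f = 1 + (-1558461/519370)*γ + (308520341687/269745196900)*γ^2 + ...; c1 = -1558461/519370.
S_2 = c1*γ/(S_1 - 1) = 1 + (308520341687/809417889570)*γ + ...; c2 = 308520341687/809417889570.

The regular C-fraction coefficients are [-51937/18000, -1558461/519370, 308520341687/809417889570].


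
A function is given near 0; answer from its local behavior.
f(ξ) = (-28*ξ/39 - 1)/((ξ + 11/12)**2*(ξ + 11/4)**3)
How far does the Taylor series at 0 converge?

The radius of convergence is 11/12.

Denominator factor (ξ + 11/4)^3: pole of order 3 at -11/4, modulus 11/4.
Denominator factor (ξ + 11/12)^2: pole of order 2 at -11/12, modulus 11/12.
The radius of convergence is the smallest modulus among the singular points: 11/12.


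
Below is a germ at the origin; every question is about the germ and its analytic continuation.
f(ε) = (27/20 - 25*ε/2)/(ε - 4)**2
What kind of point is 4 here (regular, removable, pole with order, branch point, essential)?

The denominator factor ε - 4 vanishes at 4 and appears to the power 2; the numerator there equals -973/20, nonzero, and no other factor vanishes.
Hence a pole whose order is the multiplicity, 2.

The point is a pole of order 2.


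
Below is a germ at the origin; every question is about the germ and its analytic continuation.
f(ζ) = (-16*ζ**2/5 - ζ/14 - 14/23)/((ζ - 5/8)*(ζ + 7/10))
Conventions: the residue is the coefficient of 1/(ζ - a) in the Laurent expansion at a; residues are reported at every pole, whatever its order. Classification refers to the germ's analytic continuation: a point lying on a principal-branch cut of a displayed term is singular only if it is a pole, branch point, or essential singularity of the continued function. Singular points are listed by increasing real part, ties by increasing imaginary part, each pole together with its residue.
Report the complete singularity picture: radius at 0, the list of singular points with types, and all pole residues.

Denominator factor (ζ - 5/8): pole of order 1 at 5/8, modulus 5/8.
Denominator factor (ζ + 7/10): pole of order 1 at -7/10, modulus 7/10.
The radius of convergence is the smallest modulus among the singular points: 5/8.
At the order-1 pole -7/10 set g(ζ) = (ζ - (-7/10))*f(ζ) = (-16*ζ**2/5 - ζ/14 - 14/23)/(ζ - 5/8).
Simple pole: residue = g(a) at a = -7/10, which is 48914/30475.
At the order-1 pole 5/8 set g(ζ) = (ζ - (5/8))*f(ζ) = (-16*ζ**2/5 - ζ/14 - 14/23)/(ζ + 7/10).
Simple pole: residue = g(a) at a = 5/8, which is -24515/17066.
List the singular points by increasing real part (a conjugate pair: the negative imaginary part first).

Radius of convergence at 0: 5/8.
At -7/10: a pole of order 1; residue 48914/30475.
At 5/8: a pole of order 1; residue -24515/17066.


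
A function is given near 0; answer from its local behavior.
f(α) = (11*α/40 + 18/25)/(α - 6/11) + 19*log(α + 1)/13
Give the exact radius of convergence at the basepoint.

Denominator factor (α - 6/11): pole of order 1 at 6/11, modulus 6/11.
Branch term (19/13)*log(1 - α/(-1)): its argument vanishes at α = -1, a logarithmic branch point, modulus 1.
The radius of convergence is the smallest modulus among the singular points: 6/11.

The radius of convergence is 6/11.


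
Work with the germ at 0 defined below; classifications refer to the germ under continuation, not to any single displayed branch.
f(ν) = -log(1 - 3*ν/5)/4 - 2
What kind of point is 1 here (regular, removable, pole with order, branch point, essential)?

The point is a regular point.

There is no denominator, hence no pole anywhere.
Branch term log(1 - ν/(5/3)): argument at 1 is 2/5, nonzero, so 1 is not its branch point (a point on a principal cut is still regular for the continued germ).
So the germ continues analytically to 1.


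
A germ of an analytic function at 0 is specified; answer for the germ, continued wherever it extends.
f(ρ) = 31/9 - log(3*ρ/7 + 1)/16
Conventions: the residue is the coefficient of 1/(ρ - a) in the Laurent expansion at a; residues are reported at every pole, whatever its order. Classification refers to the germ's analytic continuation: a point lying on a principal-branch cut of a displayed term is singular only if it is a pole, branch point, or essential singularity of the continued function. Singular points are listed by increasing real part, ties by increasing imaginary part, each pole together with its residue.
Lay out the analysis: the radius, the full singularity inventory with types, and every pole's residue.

Branch term (-1/16)*log(1 - ρ/(-7/3)): its argument vanishes at ρ = -7/3, a logarithmic branch point, modulus 7/3.
The radius of convergence is the smallest modulus among the singular points: 7/3.

Radius of convergence at 0: 7/3.
At -7/3: a logarithmic branch point.


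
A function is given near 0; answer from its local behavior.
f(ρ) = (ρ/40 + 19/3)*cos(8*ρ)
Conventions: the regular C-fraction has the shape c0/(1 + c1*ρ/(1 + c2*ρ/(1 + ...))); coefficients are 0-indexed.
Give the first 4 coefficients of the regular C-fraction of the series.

Taylor coefficients (expand at 0): a_0 = 19/3, a_1 = 1/40, a_2 = -608/3, a_3 = -4/5.
c0 = a_0 = 19/3. Peel one level at a time: if S = 1 + c*ρ/S' with S'(0) = 1, then c is the ρ-coefficient of S and S' = c*ρ/(S - 1).
S_1 = c0/f = 1 + (-3/760)*ρ + (18483209/577600)*ρ^2 + ...; c1 = -3/760.
S_2 = c1*ρ/(S_1 - 1) = 1 + (18483209/2280)*ρ + (591462688/9)*ρ^2 + ...; c2 = 18483209/2280.
S_3 = c2*ρ/(S_2 - 1) = 1 + (-24320/3)*ρ + ...; c3 = -24320/3.

The regular C-fraction coefficients are [19/3, -3/760, 18483209/2280, -24320/3].


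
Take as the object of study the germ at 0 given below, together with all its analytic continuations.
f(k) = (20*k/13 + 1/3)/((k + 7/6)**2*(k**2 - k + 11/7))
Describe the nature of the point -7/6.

The point is a pole of order 2.

The denominator factor k + 7/6 vanishes at -7/6 and appears to the power 2; the numerator there equals -19/13, nonzero, and no other factor vanishes.
Hence a pole whose order is the multiplicity, 2.


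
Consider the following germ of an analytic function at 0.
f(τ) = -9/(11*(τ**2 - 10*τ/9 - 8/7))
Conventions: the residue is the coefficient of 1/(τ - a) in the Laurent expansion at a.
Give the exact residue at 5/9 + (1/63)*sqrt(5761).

The residue is -(81/18106)*sqrt(5761).

The factor τ**2 - 10*τ/9 - 8/7 splits as (τ - a)(τ - a') with a = 5/9 + (1/63)*sqrt(5761), a' = 5/9 - (1/63)*sqrt(5761). At the order-1 pole a set g(τ) = (τ - a)*f(τ) = [-9/11] / (τ - a').
Simple pole: residue = g(a) at a = 5/9 + (1/63)*sqrt(5761), which is -(81/18106)*sqrt(5761).


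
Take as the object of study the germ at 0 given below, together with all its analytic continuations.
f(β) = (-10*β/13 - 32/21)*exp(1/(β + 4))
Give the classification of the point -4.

The point is an essential singularity.

The exponent 1/(β - (-4)) has a pole at -4, so exp(1/(β - (-4))) takes every nonzero value near it: an essential singularity (not a pole of any order).


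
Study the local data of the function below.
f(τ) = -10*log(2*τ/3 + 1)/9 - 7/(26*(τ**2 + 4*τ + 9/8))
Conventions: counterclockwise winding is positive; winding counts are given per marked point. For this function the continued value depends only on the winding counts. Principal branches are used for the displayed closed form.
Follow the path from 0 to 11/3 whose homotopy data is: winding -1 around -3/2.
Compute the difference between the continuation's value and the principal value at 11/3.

Continued minus principal equals (20/9)*pi*i.

The rational part is single-valued and drops out of the difference; each branch term changes only by its own monodromy.
(-10/9)*log(1 - τ/(-3/2)): each positive loop around -3/2 adds 2*pi*i to the log, so winding -1 contributes (-10/9)*(-1)*2*pi*i = (20/9)*pi*i.
Summing the contributions at τ = 11/3 gives (20/9)*pi*i.


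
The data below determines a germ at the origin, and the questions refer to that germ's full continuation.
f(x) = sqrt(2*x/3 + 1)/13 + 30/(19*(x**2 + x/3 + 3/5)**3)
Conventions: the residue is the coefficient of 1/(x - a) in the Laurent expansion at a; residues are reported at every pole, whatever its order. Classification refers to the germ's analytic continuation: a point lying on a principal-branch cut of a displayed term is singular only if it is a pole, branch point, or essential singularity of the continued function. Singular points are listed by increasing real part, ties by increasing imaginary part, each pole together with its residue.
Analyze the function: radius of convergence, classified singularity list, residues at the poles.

Denominator factor (x**2 + x/3 + 3/5)^3: discriminant -103/45, complex-conjugate roots (-1/6) + ((1/30)*sqrt(515))*i and (-1/6) - ((1/30)*sqrt(515))*i; poles of order 3, moduli (1/5)*sqrt(15) and (1/5)*sqrt(15).
Branch term (1/13)*sqrt(1 - x/(-3/2)): its argument vanishes at x = -3/2, a square-root branch point, modulus 3/2.
The radius of convergence is the smallest modulus among the singular points: (1/5)*sqrt(15).
The branch term is analytic at (-1/6) - ((1/30)*sqrt(515))*i and contributes nothing to the residue; only the rational part matters.
The factor x**2 + x/3 + 3/5 splits as (x - a)(x - a') with a = (-1/6) - ((1/30)*sqrt(515))*i, a' = (-1/6) + ((1/30)*sqrt(515))*i. At the order-3 pole a set g(x) = (x - a)^3*(rational part) = [30/19] / (x - a')^3.
Order-3 pole: residue = g''(a)/2; g''((-1/6) - ((1/30)*sqrt(515))*i) = ((2187000/20761813)*sqrt(515))*i, so the residue is ((1093500/20761813)*sqrt(515))*i.
The branch term is analytic at (-1/6) + ((1/30)*sqrt(515))*i and contributes nothing to the residue; only the rational part matters.
The factor x**2 + x/3 + 3/5 splits as (x - a)(x - a') with a = (-1/6) + ((1/30)*sqrt(515))*i, a' = (-1/6) - ((1/30)*sqrt(515))*i. At the order-3 pole a set g(x) = (x - a)^3*(rational part) = [30/19] / (x - a')^3.
Order-3 pole: residue = g''(a)/2; g''((-1/6) + ((1/30)*sqrt(515))*i) = -((2187000/20761813)*sqrt(515))*i, so the residue is -((1093500/20761813)*sqrt(515))*i.
List the singular points by increasing real part (a conjugate pair: the negative imaginary part first).

Radius of convergence at 0: (1/5)*sqrt(15).
At -3/2: an algebraic (square-root) branch point.
At (-1/6) - ((1/30)*sqrt(515))*i: a pole of order 3; residue ((1093500/20761813)*sqrt(515))*i.
At (-1/6) + ((1/30)*sqrt(515))*i: a pole of order 3; residue -((1093500/20761813)*sqrt(515))*i.


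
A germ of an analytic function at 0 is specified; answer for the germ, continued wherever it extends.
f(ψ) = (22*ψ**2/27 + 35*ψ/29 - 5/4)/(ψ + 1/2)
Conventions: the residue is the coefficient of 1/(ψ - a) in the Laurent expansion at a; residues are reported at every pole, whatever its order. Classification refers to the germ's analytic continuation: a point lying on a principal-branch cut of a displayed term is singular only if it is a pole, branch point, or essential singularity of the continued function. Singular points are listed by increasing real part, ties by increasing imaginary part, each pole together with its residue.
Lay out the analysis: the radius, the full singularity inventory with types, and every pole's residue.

Radius of convergence at 0: 1/2.
At -1/2: a pole of order 1; residue -5167/3132.

Denominator factor (ψ + 1/2): pole of order 1 at -1/2, modulus 1/2.
The radius of convergence is the smallest modulus among the singular points: 1/2.
At the order-1 pole -1/2 set g(ψ) = (ψ - (-1/2))*f(ψ) = 22*ψ**2/27 + 35*ψ/29 - 5/4.
Simple pole: residue = g(a) at a = -1/2, which is -5167/3132.


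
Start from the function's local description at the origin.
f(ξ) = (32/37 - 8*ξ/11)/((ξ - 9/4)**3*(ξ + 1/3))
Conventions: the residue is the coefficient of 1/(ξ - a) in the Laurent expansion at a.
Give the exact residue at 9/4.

At the order-3 pole 9/4 set g(ξ) = (ξ - (9/4))^3*f(ξ) = (32/37 - 8*ξ/11)/(ξ + 1/3).
Order-3 pole: residue = g''(a)/2; g''(9/4) = 1557504/12124937, so the residue is 778752/12124937.

The residue is 778752/12124937.


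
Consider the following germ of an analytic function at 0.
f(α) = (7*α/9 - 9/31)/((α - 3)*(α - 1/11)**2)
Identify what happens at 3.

The point is a pole of order 1.

The denominator factor α - 3 vanishes at 3 and appears to the power 1; the numerator there equals 190/93, nonzero, and no other factor vanishes.
Hence a pole whose order is the multiplicity, 1.


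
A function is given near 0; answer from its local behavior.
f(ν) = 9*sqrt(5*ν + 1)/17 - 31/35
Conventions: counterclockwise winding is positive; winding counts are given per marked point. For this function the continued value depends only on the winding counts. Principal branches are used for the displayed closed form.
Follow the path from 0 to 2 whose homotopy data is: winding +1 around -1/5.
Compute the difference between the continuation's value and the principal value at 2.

The rational part is single-valued and drops out of the difference; each branch term changes only by its own monodromy.
(9/17)*sqrt(1 - ν/(-1/5)): winding +1 is odd, the square root flips sign, contributing -2*(9/17)*sqrt(1 - (2)/(-1/5)) = -2*(9/17)*sqrt(11) = -(18/17)*sqrt(11).
Summing the contributions at ν = 2 gives -(18/17)*sqrt(11).

Continued minus principal equals -(18/17)*sqrt(11).


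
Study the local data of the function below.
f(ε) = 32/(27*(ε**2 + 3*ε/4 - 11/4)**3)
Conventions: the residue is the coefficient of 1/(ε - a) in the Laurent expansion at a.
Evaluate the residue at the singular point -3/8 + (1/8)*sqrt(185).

The factor ε**2 + 3*ε/4 - 11/4 splits as (ε - a)(ε - a') with a = -3/8 + (1/8)*sqrt(185), a' = -3/8 - (1/8)*sqrt(185). At the order-3 pole a set g(ε) = (ε - a)^3*f(ε) = [32/27] / (ε - a')^3.
Order-3 pole: residue = g''(a)/2; g''(-3/8 + (1/8)*sqrt(185)) = (131072/56984625)*sqrt(185), so the residue is (65536/56984625)*sqrt(185).

The residue is (65536/56984625)*sqrt(185).


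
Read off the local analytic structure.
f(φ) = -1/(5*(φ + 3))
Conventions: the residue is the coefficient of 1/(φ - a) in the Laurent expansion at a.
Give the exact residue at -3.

At the order-1 pole -3 set g(φ) = (φ - (-3))*f(φ) = -1/5.
Simple pole: residue = g(a) at a = -3, which is -1/5.

The residue is -1/5.


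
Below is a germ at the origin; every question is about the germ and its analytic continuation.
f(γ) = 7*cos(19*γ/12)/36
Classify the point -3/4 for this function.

The point is a regular point.

There is no denominator, hence no pole anywhere.
The factor cos(19*γ/12) is entire.
So the germ continues analytically to -3/4.


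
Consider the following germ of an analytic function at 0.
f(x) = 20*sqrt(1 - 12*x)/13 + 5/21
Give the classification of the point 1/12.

The term (20/13)*sqrt(1 - x/(1/12)) has argument 1 - 1/12/(1/12) = 0 at 1/12: a square-root (algebraic, two-sheeted) branch point; the remaining terms are analytic or single-valued there.

The point is an algebraic (square-root) branch point.


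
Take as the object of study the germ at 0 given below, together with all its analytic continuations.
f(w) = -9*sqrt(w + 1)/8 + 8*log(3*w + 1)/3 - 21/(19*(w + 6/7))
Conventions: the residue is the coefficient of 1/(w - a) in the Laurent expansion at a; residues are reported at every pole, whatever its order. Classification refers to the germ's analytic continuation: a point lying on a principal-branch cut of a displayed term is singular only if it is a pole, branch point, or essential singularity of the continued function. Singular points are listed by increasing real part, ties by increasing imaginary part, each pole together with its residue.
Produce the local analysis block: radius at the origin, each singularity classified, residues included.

Denominator factor (w + 6/7): pole of order 1 at -6/7, modulus 6/7.
Branch term (-9/8)*sqrt(1 - w/(-1)): its argument vanishes at w = -1, a square-root branch point, modulus 1.
Branch term (8/3)*log(1 - w/(-1/3)): its argument vanishes at w = -1/3, a logarithmic branch point, modulus 1/3.
The radius of convergence is the smallest modulus among the singular points: 1/3.
The branch terms are analytic at -6/7 and contribute nothing to the residue; only the rational part matters.
At the order-1 pole -6/7 set g(w) = (w - (-6/7))*(rational part) = -21/19.
Simple pole: residue = g(a) at a = -6/7, which is -21/19.
List the singular points by increasing real part (a conjugate pair: the negative imaginary part first).

Radius of convergence at 0: 1/3.
At -1: an algebraic (square-root) branch point.
At -6/7: a pole of order 1; residue -21/19.
At -1/3: a logarithmic branch point.


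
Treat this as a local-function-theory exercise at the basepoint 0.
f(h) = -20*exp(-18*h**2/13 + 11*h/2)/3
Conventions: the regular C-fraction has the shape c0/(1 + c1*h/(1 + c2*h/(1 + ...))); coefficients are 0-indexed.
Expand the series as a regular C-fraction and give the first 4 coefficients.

The regular C-fraction coefficients are [-20/3, -11/2, 1717/572, -2536537/2946372].

Taylor coefficients (expand at 0): a_0 = -20/3, a_1 = -110/3, a_2 = -7145/78, a_3 = -62755/468.
c0 = a_0 = -20/3. Peel one level at a time: if S = 1 + c*h/S' with S'(0) = 1, then c is the h-coefficient of S and S' = c*h/(S - 1).
S_1 = c0/f = 1 + (-11/2)*h + (1717/104)*h^2 + ...; c1 = -11/2.
S_2 = c1*h/(S_1 - 1) = 1 + (1717/572)*h + (2536537/981552)*h^2 + ...; c2 = 1717/572.
S_3 = c2*h/(S_2 - 1) = 1 + (-2536537/2946372)*h + ...; c3 = -2536537/2946372.


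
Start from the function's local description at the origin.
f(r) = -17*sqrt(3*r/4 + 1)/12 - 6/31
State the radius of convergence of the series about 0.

Branch term (-17/12)*sqrt(1 - r/(-4/3)): its argument vanishes at r = -4/3, a square-root branch point, modulus 4/3.
The radius of convergence is the smallest modulus among the singular points: 4/3.

The radius of convergence is 4/3.


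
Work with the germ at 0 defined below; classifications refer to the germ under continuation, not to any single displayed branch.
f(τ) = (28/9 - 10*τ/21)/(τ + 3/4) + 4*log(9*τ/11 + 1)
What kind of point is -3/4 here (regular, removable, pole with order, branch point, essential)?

The point is a pole of order 1.

The denominator factor τ + 3/4 vanishes at -3/4 and appears to the power 1; the numerator there equals 437/126, nonzero, and no other factor vanishes.
The branch terms are analytic at this point.
Hence a pole whose order is the multiplicity, 1.


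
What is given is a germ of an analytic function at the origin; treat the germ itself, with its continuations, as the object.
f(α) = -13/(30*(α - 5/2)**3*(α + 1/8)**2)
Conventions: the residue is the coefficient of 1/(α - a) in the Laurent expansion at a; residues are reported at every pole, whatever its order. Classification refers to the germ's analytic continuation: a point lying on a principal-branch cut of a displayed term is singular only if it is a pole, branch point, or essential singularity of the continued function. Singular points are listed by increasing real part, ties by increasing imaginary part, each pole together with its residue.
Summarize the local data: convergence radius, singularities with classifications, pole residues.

Radius of convergence at 0: 1/8.
At -1/8: a pole of order 2; residue 26624/972405.
At 5/2: a pole of order 3; residue -26624/972405.

Denominator factor (α + 1/8)^2: pole of order 2 at -1/8, modulus 1/8.
Denominator factor (α - 5/2)^3: pole of order 3 at 5/2, modulus 5/2.
The radius of convergence is the smallest modulus among the singular points: 1/8.
At the order-2 pole -1/8 set g(α) = (α - (-1/8))^2*f(α) = -13/(30*(α - 5/2)**3).
Order-2 pole: residue = g'(a); g'(-1/8) = 26624/972405, so the residue is 26624/972405.
At the order-3 pole 5/2 set g(α) = (α - (5/2))^3*f(α) = -13/(30*(α + 1/8)**2).
Order-3 pole: residue = g''(a)/2; g''(5/2) = -53248/972405, so the residue is -26624/972405.
List the singular points by increasing real part (a conjugate pair: the negative imaginary part first).


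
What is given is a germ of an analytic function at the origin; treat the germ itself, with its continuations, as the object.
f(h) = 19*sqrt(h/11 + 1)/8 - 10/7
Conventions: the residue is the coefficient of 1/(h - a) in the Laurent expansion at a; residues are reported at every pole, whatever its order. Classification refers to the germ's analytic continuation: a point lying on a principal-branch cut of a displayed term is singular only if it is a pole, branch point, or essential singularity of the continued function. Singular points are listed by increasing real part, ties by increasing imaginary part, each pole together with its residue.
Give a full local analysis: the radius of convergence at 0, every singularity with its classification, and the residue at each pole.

Radius of convergence at 0: 11.
At -11: an algebraic (square-root) branch point.

Branch term (19/8)*sqrt(1 - h/(-11)): its argument vanishes at h = -11, a square-root branch point, modulus 11.
The radius of convergence is the smallest modulus among the singular points: 11.


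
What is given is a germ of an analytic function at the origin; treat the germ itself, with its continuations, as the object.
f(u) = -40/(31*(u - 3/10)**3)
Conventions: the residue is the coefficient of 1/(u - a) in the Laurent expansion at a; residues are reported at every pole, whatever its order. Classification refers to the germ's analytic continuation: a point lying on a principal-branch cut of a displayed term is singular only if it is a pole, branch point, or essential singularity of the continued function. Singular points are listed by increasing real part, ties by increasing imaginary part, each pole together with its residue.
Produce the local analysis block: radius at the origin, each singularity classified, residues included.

Radius of convergence at 0: 3/10.
At 3/10: a pole of order 3; residue 0.

Denominator factor (u - 3/10)^3: pole of order 3 at 3/10, modulus 3/10.
The radius of convergence is the smallest modulus among the singular points: 3/10.
At the order-3 pole 3/10 set g(u) = (u - (3/10))^3*f(u) = -40/31.
Order-3 pole: residue = g''(a)/2; g''(3/10) = 0, so the residue is 0.


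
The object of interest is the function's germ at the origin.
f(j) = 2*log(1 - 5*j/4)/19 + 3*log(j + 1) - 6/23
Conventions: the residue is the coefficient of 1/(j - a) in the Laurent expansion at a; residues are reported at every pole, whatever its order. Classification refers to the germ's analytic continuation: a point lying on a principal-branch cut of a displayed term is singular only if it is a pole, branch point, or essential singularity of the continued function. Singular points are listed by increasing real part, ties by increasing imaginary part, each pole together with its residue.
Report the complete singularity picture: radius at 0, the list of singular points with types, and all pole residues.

Radius of convergence at 0: 4/5.
At -1: a logarithmic branch point.
At 4/5: a logarithmic branch point.

Branch term (2/19)*log(1 - j/(4/5)): its argument vanishes at j = 4/5, a logarithmic branch point, modulus 4/5.
Branch term (3)*log(1 - j/(-1)): its argument vanishes at j = -1, a logarithmic branch point, modulus 1.
The radius of convergence is the smallest modulus among the singular points: 4/5.
List the singular points by increasing real part (a conjugate pair: the negative imaginary part first).


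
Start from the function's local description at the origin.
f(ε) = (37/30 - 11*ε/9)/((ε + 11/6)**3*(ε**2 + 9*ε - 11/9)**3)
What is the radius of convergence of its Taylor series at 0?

Denominator factor (ε + 11/6)^3: pole of order 3 at -11/6, modulus 11/6.
Denominator factor (ε**2 + 9*ε - 11/9)^3: discriminant 773/9, real irrational roots -9/2 + (1/6)*sqrt(773) and -9/2 - (1/6)*sqrt(773); poles of order 3, moduli -9/2 + (1/6)*sqrt(773) and 9/2 + (1/6)*sqrt(773).
The radius of convergence is the smallest modulus among the singular points: -9/2 + (1/6)*sqrt(773).

The radius of convergence is -9/2 + (1/6)*sqrt(773).


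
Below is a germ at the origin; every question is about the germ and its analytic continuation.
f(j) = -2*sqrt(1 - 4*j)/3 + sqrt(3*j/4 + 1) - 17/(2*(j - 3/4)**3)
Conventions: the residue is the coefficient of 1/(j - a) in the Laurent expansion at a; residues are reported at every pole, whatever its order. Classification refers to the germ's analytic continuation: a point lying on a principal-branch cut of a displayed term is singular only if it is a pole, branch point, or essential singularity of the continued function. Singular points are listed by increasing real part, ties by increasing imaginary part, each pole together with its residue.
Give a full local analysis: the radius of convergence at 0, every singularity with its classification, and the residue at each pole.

Radius of convergence at 0: 1/4.
At -4/3: an algebraic (square-root) branch point.
At 1/4: an algebraic (square-root) branch point.
At 3/4: a pole of order 3; residue 0.

Denominator factor (j - 3/4)^3: pole of order 3 at 3/4, modulus 3/4.
Branch term (1)*sqrt(1 - j/(-4/3)): its argument vanishes at j = -4/3, a square-root branch point, modulus 4/3.
Branch term (-2/3)*sqrt(1 - j/(1/4)): its argument vanishes at j = 1/4, a square-root branch point, modulus 1/4.
The radius of convergence is the smallest modulus among the singular points: 1/4.
The branch terms are analytic at 3/4 and contribute nothing to the residue; only the rational part matters.
At the order-3 pole 3/4 set g(j) = (j - (3/4))^3*(rational part) = -17/2.
Order-3 pole: residue = g''(a)/2; g''(3/4) = 0, so the residue is 0.
List the singular points by increasing real part (a conjugate pair: the negative imaginary part first).


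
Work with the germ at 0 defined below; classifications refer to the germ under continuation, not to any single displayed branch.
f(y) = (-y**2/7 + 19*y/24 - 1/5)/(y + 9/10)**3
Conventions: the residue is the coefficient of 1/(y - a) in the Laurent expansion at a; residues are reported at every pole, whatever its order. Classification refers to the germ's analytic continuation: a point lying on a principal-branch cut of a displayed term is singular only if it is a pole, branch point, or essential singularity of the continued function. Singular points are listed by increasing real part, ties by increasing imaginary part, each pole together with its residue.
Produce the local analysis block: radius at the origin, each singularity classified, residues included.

Radius of convergence at 0: 9/10.
At -9/10: a pole of order 3; residue -1/7.

Denominator factor (y + 9/10)^3: pole of order 3 at -9/10, modulus 9/10.
The radius of convergence is the smallest modulus among the singular points: 9/10.
At the order-3 pole -9/10 set g(y) = (y - (-9/10))^3*f(y) = -y**2/7 + 19*y/24 - 1/5.
Order-3 pole: residue = g''(a)/2; g''(-9/10) = -2/7, so the residue is -1/7.


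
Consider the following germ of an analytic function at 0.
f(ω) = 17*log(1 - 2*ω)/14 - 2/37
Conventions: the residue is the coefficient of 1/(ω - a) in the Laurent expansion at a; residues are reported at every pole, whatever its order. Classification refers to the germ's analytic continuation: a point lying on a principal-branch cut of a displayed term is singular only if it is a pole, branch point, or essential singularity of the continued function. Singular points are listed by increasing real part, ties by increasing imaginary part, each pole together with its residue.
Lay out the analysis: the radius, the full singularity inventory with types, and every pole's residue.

Branch term (17/14)*log(1 - ω/(1/2)): its argument vanishes at ω = 1/2, a logarithmic branch point, modulus 1/2.
The radius of convergence is the smallest modulus among the singular points: 1/2.

Radius of convergence at 0: 1/2.
At 1/2: a logarithmic branch point.


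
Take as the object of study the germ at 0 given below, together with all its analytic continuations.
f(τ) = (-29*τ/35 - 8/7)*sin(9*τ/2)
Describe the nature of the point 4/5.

There is no denominator, hence no pole anywhere.
The factor sin(9*τ/2) is entire.
So the germ continues analytically to 4/5.

The point is a regular point.


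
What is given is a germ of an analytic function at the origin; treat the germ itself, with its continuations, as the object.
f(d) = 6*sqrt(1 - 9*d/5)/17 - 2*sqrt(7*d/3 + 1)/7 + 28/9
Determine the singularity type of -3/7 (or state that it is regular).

The point is an algebraic (square-root) branch point.

The term (-2/7)*sqrt(1 - d/(-3/7)) has argument 1 - -3/7/(-3/7) = 0 at -3/7: a square-root (algebraic, two-sheeted) branch point; the remaining terms are analytic or single-valued there.


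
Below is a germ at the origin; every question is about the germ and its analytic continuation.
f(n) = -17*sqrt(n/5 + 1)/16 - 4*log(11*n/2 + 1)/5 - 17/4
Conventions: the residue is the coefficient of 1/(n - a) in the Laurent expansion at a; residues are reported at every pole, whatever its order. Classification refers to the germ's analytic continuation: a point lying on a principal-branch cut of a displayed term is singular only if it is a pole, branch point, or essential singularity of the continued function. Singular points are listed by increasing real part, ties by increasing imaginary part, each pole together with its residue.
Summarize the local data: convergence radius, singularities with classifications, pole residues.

Branch term (-4/5)*log(1 - n/(-2/11)): its argument vanishes at n = -2/11, a logarithmic branch point, modulus 2/11.
Branch term (-17/16)*sqrt(1 - n/(-5)): its argument vanishes at n = -5, a square-root branch point, modulus 5.
The radius of convergence is the smallest modulus among the singular points: 2/11.
List the singular points by increasing real part (a conjugate pair: the negative imaginary part first).

Radius of convergence at 0: 2/11.
At -5: an algebraic (square-root) branch point.
At -2/11: a logarithmic branch point.


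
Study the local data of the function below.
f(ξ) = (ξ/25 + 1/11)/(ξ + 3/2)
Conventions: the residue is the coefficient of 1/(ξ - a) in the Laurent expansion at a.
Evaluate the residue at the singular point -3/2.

At the order-1 pole -3/2 set g(ξ) = (ξ - (-3/2))*f(ξ) = ξ/25 + 1/11.
Simple pole: residue = g(a) at a = -3/2, which is 17/550.

The residue is 17/550.


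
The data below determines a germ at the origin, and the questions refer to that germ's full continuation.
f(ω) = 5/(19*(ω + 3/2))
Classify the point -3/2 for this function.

The denominator factor ω + 3/2 vanishes at -3/2 and appears to the power 1; the numerator there equals 5/19, nonzero, and no other factor vanishes.
Hence a pole whose order is the multiplicity, 1.

The point is a pole of order 1.


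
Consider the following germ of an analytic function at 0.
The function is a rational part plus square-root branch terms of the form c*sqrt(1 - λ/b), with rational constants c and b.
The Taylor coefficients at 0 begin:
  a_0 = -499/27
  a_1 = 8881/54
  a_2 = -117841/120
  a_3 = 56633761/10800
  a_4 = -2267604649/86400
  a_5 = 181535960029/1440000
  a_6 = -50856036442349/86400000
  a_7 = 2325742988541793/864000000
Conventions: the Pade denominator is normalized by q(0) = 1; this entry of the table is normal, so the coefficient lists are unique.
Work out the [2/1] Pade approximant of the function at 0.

The Pade approximant has numerator coefficients [-499/27, 9417159853/143176815, -118877740879/1145414520]; denominator coefficients [1, 56633761/10605690].

Taylor coefficients needed (read off): a_0 = -499/27, a_1 = 8881/54, a_2 = -117841/120, a_3 = 56633761/10800.
Write the denominator as Q(λ) = 1 + q1*λ. Requiring Q*f - P = O(λ^4) with deg P <= 2 kills the coefficients of λ^3..λ^3 in Q*f:
  λ^3: a_3 + q1*a_2 = 0, i.e. 56633761/10800 + (-117841/120)*q1 = 0.
Solving this linear system: q1 = 56633761/10605690.
The numerator is Q*f truncated at degree 2: P0 = a_0 = -499/27; P1 = a_1 + q1*a_0 = 9417159853/143176815; P2 = a_2 + q1*a_1 = -118877740879/1145414520.


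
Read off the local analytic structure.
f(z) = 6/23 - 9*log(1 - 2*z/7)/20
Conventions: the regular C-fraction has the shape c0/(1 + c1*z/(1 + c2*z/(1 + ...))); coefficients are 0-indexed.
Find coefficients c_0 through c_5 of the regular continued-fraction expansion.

Taylor coefficients (expand at 0): a_0 = 6/23, a_1 = 9/70, a_2 = 9/490, a_3 = 6/1715, a_4 = 9/12005, a_5 = 72/420175.
c0 = a_0 = 6/23. Peel one level at a time: if S = 1 + c*z/S' with S'(0) = 1, then c is the z-coefficient of S and S' = c*z/(S - 1).
S_1 = c0/f = 1 + (-69/140)*z + (69/400)*z^2 + ...; c1 = -69/140.
S_2 = c1*z/(S_1 - 1) = 1 + (7/20)*z + (-1/147)*z^2 + ...; c2 = 7/20.
S_3 = c2*z/(S_2 - 1) = 1 + (20/1029)*z + (3340/1058841)*z^2 + ...; c3 = 20/1029.
S_4 = c3*z/(S_3 - 1) = 1 + (-167/1029)*z + (-4/735)*z^2 + ...; c4 = -167/1029.
S_5 = c4*z/(S_4 - 1) = 1 + (-28/835)*z + ...; c5 = -28/835.

The regular C-fraction coefficients are [6/23, -69/140, 7/20, 20/1029, -167/1029, -28/835].


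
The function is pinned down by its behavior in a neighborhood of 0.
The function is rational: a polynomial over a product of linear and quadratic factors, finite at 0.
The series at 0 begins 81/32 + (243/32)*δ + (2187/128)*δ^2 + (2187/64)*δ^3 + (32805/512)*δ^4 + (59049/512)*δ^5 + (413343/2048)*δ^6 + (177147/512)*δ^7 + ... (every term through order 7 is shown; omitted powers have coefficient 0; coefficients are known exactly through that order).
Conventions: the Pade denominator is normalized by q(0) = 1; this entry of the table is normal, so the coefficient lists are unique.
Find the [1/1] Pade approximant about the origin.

Taylor coefficients needed (read off): a_0 = 81/32, a_1 = 243/32, a_2 = 2187/128.
Write the denominator as Q(δ) = 1 + q1*δ. Requiring Q*f - P = O(δ^3) with deg P <= 1 kills the coefficients of δ^2..δ^2 in Q*f:
  δ^2: a_2 + q1*a_1 = 0, i.e. 2187/128 + (243/32)*q1 = 0.
Solving this linear system: q1 = -9/4.
The numerator is Q*f truncated at degree 1: P0 = a_0 = 81/32; P1 = a_1 + q1*a_0 = 243/128.

The Pade approximant has numerator coefficients [81/32, 243/128]; denominator coefficients [1, -9/4].


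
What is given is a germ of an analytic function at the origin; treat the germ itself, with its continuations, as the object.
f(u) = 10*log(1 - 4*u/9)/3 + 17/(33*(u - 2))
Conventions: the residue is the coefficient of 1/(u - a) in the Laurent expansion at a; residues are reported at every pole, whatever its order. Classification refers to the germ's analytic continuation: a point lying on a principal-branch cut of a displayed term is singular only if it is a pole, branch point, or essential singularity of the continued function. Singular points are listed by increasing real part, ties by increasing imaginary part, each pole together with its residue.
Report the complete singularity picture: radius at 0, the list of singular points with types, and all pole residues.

Radius of convergence at 0: 2.
At 2: a pole of order 1; residue 17/33.
At 9/4: a logarithmic branch point.

Denominator factor (u - 2): pole of order 1 at 2, modulus 2.
Branch term (10/3)*log(1 - u/(9/4)): its argument vanishes at u = 9/4, a logarithmic branch point, modulus 9/4.
The radius of convergence is the smallest modulus among the singular points: 2.
The branch term is analytic at 2 and contributes nothing to the residue; only the rational part matters.
At the order-1 pole 2 set g(u) = (u - (2))*(rational part) = 17/33.
Simple pole: residue = g(a) at a = 2, which is 17/33.
List the singular points by increasing real part (a conjugate pair: the negative imaginary part first).


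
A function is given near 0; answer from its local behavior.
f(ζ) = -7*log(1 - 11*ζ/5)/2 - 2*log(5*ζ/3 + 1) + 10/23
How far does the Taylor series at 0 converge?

Branch term (-7/2)*log(1 - ζ/(5/11)): its argument vanishes at ζ = 5/11, a logarithmic branch point, modulus 5/11.
Branch term (-2)*log(1 - ζ/(-3/5)): its argument vanishes at ζ = -3/5, a logarithmic branch point, modulus 3/5.
The radius of convergence is the smallest modulus among the singular points: 5/11.

The radius of convergence is 5/11.


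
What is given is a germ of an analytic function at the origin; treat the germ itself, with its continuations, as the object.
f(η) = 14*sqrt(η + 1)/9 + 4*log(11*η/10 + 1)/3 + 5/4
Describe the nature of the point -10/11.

The term (4/3)*log(1 - η/(-10/11)) has argument 1 - -10/11/(-10/11) = 0 at -10/11: a logarithmic (infinitely-sheeted) branch point; the remaining terms are analytic or single-valued there.

The point is a logarithmic branch point.


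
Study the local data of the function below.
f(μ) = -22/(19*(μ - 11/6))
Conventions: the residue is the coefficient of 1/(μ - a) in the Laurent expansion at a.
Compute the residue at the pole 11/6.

At the order-1 pole 11/6 set g(μ) = (μ - (11/6))*f(μ) = -22/19.
Simple pole: residue = g(a) at a = 11/6, which is -22/19.

The residue is -22/19.
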